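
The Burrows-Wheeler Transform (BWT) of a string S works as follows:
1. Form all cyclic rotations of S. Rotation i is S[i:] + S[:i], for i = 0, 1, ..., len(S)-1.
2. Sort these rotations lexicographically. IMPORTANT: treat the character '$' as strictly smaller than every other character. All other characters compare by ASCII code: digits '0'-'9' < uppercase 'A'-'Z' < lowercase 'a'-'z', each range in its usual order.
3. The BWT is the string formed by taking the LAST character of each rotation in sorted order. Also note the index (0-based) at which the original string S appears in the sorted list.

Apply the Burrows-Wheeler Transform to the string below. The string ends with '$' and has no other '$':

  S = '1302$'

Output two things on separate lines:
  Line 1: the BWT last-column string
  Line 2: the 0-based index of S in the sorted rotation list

All 5 rotations (rotation i = S[i:]+S[:i]):
  rot[0] = 1302$
  rot[1] = 302$1
  rot[2] = 02$13
  rot[3] = 2$130
  rot[4] = $1302
Sorted (with $ < everything):
  sorted[0] = $1302  (last char: '2')
  sorted[1] = 02$13  (last char: '3')
  sorted[2] = 1302$  (last char: '$')
  sorted[3] = 2$130  (last char: '0')
  sorted[4] = 302$1  (last char: '1')
Last column: 23$01
Original string S is at sorted index 2

Answer: 23$01
2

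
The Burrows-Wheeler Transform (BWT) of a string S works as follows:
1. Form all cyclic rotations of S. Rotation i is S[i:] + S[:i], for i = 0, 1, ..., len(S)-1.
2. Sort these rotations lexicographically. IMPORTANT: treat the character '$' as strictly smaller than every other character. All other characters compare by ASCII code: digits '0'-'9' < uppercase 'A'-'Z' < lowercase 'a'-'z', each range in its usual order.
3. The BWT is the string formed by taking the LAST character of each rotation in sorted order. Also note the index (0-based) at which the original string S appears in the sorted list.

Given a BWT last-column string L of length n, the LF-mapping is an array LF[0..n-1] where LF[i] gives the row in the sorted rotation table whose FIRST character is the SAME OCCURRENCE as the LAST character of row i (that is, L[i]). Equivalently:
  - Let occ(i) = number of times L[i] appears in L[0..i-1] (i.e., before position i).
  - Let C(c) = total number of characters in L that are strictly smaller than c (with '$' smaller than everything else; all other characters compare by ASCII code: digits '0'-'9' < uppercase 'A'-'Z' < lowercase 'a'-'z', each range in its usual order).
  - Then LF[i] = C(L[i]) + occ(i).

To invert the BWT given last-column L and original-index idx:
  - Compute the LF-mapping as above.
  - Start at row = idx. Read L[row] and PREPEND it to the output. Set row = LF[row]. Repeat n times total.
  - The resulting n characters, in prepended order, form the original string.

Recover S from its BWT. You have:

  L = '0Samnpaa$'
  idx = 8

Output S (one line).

Answer: panamaS0$

Derivation:
LF mapping: 1 2 3 6 7 8 4 5 0
Walk LF starting at row 8, prepending L[row]:
  step 1: row=8, L[8]='$', prepend. Next row=LF[8]=0
  step 2: row=0, L[0]='0', prepend. Next row=LF[0]=1
  step 3: row=1, L[1]='S', prepend. Next row=LF[1]=2
  step 4: row=2, L[2]='a', prepend. Next row=LF[2]=3
  step 5: row=3, L[3]='m', prepend. Next row=LF[3]=6
  step 6: row=6, L[6]='a', prepend. Next row=LF[6]=4
  step 7: row=4, L[4]='n', prepend. Next row=LF[4]=7
  step 8: row=7, L[7]='a', prepend. Next row=LF[7]=5
  step 9: row=5, L[5]='p', prepend. Next row=LF[5]=8
Reversed output: panamaS0$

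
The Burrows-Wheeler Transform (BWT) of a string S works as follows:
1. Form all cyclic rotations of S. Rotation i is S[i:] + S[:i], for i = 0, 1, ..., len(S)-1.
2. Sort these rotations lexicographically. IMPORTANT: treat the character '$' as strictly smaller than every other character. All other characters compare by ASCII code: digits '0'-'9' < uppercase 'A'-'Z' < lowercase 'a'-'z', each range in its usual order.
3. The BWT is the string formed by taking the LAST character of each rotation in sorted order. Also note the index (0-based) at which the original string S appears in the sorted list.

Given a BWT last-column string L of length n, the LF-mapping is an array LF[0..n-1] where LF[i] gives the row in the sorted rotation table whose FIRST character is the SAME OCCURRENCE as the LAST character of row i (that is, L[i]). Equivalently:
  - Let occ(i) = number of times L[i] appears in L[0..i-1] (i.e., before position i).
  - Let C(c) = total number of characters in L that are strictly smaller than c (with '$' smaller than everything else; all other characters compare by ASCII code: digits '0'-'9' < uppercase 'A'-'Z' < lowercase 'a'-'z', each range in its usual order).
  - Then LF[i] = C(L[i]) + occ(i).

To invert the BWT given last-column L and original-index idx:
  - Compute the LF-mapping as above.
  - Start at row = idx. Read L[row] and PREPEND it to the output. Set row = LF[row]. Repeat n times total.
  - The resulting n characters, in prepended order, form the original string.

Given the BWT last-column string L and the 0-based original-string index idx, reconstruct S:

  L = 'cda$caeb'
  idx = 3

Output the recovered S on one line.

LF mapping: 4 6 1 0 5 2 7 3
Walk LF starting at row 3, prepending L[row]:
  step 1: row=3, L[3]='$', prepend. Next row=LF[3]=0
  step 2: row=0, L[0]='c', prepend. Next row=LF[0]=4
  step 3: row=4, L[4]='c', prepend. Next row=LF[4]=5
  step 4: row=5, L[5]='a', prepend. Next row=LF[5]=2
  step 5: row=2, L[2]='a', prepend. Next row=LF[2]=1
  step 6: row=1, L[1]='d', prepend. Next row=LF[1]=6
  step 7: row=6, L[6]='e', prepend. Next row=LF[6]=7
  step 8: row=7, L[7]='b', prepend. Next row=LF[7]=3
Reversed output: bedaacc$

Answer: bedaacc$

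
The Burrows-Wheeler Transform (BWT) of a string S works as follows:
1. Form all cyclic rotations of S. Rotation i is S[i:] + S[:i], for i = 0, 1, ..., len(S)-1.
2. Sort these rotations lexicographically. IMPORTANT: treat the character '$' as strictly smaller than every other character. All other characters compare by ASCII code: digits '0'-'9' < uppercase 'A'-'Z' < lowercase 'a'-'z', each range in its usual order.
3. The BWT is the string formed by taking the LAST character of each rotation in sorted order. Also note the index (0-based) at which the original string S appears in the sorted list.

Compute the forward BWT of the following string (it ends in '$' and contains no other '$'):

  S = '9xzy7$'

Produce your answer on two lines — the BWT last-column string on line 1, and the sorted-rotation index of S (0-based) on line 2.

Answer: 7y$9zx
2

Derivation:
All 6 rotations (rotation i = S[i:]+S[:i]):
  rot[0] = 9xzy7$
  rot[1] = xzy7$9
  rot[2] = zy7$9x
  rot[3] = y7$9xz
  rot[4] = 7$9xzy
  rot[5] = $9xzy7
Sorted (with $ < everything):
  sorted[0] = $9xzy7  (last char: '7')
  sorted[1] = 7$9xzy  (last char: 'y')
  sorted[2] = 9xzy7$  (last char: '$')
  sorted[3] = xzy7$9  (last char: '9')
  sorted[4] = y7$9xz  (last char: 'z')
  sorted[5] = zy7$9x  (last char: 'x')
Last column: 7y$9zx
Original string S is at sorted index 2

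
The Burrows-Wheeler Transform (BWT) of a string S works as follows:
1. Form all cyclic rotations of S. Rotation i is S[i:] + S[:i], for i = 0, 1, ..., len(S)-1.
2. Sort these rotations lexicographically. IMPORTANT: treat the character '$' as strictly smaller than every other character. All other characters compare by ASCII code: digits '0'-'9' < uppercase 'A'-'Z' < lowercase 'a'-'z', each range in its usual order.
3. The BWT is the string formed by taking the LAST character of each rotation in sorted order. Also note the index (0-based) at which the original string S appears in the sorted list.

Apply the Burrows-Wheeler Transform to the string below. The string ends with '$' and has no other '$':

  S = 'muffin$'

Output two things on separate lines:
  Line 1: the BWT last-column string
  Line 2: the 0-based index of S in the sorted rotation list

All 7 rotations (rotation i = S[i:]+S[:i]):
  rot[0] = muffin$
  rot[1] = uffin$m
  rot[2] = ffin$mu
  rot[3] = fin$muf
  rot[4] = in$muff
  rot[5] = n$muffi
  rot[6] = $muffin
Sorted (with $ < everything):
  sorted[0] = $muffin  (last char: 'n')
  sorted[1] = ffin$mu  (last char: 'u')
  sorted[2] = fin$muf  (last char: 'f')
  sorted[3] = in$muff  (last char: 'f')
  sorted[4] = muffin$  (last char: '$')
  sorted[5] = n$muffi  (last char: 'i')
  sorted[6] = uffin$m  (last char: 'm')
Last column: nuff$im
Original string S is at sorted index 4

Answer: nuff$im
4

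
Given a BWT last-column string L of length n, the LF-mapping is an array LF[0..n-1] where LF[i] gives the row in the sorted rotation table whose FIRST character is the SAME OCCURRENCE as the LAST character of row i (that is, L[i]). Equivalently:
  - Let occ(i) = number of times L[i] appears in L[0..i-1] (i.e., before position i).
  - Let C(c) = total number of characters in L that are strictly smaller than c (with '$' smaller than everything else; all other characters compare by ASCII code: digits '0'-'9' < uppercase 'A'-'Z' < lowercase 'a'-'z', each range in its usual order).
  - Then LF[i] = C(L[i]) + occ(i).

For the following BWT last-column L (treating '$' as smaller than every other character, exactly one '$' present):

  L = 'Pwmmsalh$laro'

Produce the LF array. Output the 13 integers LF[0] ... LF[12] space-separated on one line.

Answer: 1 12 7 8 11 2 5 4 0 6 3 10 9

Derivation:
Char counts: '$':1, 'P':1, 'a':2, 'h':1, 'l':2, 'm':2, 'o':1, 'r':1, 's':1, 'w':1
C (first-col start): C('$')=0, C('P')=1, C('a')=2, C('h')=4, C('l')=5, C('m')=7, C('o')=9, C('r')=10, C('s')=11, C('w')=12
L[0]='P': occ=0, LF[0]=C('P')+0=1+0=1
L[1]='w': occ=0, LF[1]=C('w')+0=12+0=12
L[2]='m': occ=0, LF[2]=C('m')+0=7+0=7
L[3]='m': occ=1, LF[3]=C('m')+1=7+1=8
L[4]='s': occ=0, LF[4]=C('s')+0=11+0=11
L[5]='a': occ=0, LF[5]=C('a')+0=2+0=2
L[6]='l': occ=0, LF[6]=C('l')+0=5+0=5
L[7]='h': occ=0, LF[7]=C('h')+0=4+0=4
L[8]='$': occ=0, LF[8]=C('$')+0=0+0=0
L[9]='l': occ=1, LF[9]=C('l')+1=5+1=6
L[10]='a': occ=1, LF[10]=C('a')+1=2+1=3
L[11]='r': occ=0, LF[11]=C('r')+0=10+0=10
L[12]='o': occ=0, LF[12]=C('o')+0=9+0=9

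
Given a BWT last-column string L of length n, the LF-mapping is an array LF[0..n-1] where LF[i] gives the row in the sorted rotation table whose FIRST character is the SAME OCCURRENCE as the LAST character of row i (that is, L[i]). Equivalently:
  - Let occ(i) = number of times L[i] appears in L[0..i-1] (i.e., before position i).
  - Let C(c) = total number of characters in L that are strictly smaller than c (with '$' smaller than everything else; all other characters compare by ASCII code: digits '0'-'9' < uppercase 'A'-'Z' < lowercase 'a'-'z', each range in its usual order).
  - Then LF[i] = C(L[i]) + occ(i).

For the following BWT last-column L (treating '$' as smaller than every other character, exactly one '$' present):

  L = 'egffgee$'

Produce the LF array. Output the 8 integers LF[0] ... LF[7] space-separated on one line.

Answer: 1 6 4 5 7 2 3 0

Derivation:
Char counts: '$':1, 'e':3, 'f':2, 'g':2
C (first-col start): C('$')=0, C('e')=1, C('f')=4, C('g')=6
L[0]='e': occ=0, LF[0]=C('e')+0=1+0=1
L[1]='g': occ=0, LF[1]=C('g')+0=6+0=6
L[2]='f': occ=0, LF[2]=C('f')+0=4+0=4
L[3]='f': occ=1, LF[3]=C('f')+1=4+1=5
L[4]='g': occ=1, LF[4]=C('g')+1=6+1=7
L[5]='e': occ=1, LF[5]=C('e')+1=1+1=2
L[6]='e': occ=2, LF[6]=C('e')+2=1+2=3
L[7]='$': occ=0, LF[7]=C('$')+0=0+0=0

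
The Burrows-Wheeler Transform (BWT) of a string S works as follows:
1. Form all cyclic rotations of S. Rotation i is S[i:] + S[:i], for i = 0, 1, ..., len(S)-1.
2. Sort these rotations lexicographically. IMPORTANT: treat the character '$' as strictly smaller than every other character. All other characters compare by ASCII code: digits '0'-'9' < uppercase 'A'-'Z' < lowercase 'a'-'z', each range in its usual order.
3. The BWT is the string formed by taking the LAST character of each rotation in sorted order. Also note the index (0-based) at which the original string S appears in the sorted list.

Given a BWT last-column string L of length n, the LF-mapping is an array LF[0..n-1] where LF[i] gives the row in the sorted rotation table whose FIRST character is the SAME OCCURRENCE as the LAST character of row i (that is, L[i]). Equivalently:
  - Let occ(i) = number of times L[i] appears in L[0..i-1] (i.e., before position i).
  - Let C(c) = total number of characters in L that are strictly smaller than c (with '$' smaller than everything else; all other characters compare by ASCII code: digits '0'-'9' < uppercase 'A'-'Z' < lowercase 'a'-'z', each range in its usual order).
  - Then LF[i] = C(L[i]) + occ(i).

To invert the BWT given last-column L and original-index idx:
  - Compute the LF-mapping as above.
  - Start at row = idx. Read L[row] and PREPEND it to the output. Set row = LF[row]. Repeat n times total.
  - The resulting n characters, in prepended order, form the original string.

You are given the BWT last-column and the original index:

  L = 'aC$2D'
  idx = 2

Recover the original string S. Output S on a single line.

LF mapping: 4 2 0 1 3
Walk LF starting at row 2, prepending L[row]:
  step 1: row=2, L[2]='$', prepend. Next row=LF[2]=0
  step 2: row=0, L[0]='a', prepend. Next row=LF[0]=4
  step 3: row=4, L[4]='D', prepend. Next row=LF[4]=3
  step 4: row=3, L[3]='2', prepend. Next row=LF[3]=1
  step 5: row=1, L[1]='C', prepend. Next row=LF[1]=2
Reversed output: C2Da$

Answer: C2Da$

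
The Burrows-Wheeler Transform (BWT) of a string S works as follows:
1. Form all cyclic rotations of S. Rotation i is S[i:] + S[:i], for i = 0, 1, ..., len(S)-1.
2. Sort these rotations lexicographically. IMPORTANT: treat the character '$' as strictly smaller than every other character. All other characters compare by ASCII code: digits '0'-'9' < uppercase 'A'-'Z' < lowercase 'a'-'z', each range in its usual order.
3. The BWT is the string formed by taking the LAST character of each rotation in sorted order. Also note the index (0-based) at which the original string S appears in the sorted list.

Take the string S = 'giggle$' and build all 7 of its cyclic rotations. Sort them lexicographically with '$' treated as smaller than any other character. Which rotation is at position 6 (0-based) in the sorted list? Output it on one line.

Answer: le$gigg

Derivation:
All 7 rotations (rotation i = S[i:]+S[:i]):
  rot[0] = giggle$
  rot[1] = iggle$g
  rot[2] = ggle$gi
  rot[3] = gle$gig
  rot[4] = le$gigg
  rot[5] = e$giggl
  rot[6] = $giggle
Sorted (with $ < everything):
  sorted[0] = $giggle
  sorted[1] = e$giggl
  sorted[2] = ggle$gi
  sorted[3] = giggle$
  sorted[4] = gle$gig
  sorted[5] = iggle$g
  sorted[6] = le$gigg
sorted[6] = le$gigg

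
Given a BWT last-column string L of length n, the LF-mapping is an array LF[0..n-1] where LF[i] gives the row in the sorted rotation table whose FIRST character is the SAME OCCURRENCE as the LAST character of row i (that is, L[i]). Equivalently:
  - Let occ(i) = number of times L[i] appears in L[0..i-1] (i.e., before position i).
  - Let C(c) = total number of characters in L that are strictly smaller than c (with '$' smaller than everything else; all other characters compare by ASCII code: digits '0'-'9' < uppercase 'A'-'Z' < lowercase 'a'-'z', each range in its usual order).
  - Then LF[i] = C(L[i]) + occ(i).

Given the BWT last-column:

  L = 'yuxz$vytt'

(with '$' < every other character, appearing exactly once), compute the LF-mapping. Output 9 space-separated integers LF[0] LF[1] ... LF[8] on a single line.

Answer: 6 3 5 8 0 4 7 1 2

Derivation:
Char counts: '$':1, 't':2, 'u':1, 'v':1, 'x':1, 'y':2, 'z':1
C (first-col start): C('$')=0, C('t')=1, C('u')=3, C('v')=4, C('x')=5, C('y')=6, C('z')=8
L[0]='y': occ=0, LF[0]=C('y')+0=6+0=6
L[1]='u': occ=0, LF[1]=C('u')+0=3+0=3
L[2]='x': occ=0, LF[2]=C('x')+0=5+0=5
L[3]='z': occ=0, LF[3]=C('z')+0=8+0=8
L[4]='$': occ=0, LF[4]=C('$')+0=0+0=0
L[5]='v': occ=0, LF[5]=C('v')+0=4+0=4
L[6]='y': occ=1, LF[6]=C('y')+1=6+1=7
L[7]='t': occ=0, LF[7]=C('t')+0=1+0=1
L[8]='t': occ=1, LF[8]=C('t')+1=1+1=2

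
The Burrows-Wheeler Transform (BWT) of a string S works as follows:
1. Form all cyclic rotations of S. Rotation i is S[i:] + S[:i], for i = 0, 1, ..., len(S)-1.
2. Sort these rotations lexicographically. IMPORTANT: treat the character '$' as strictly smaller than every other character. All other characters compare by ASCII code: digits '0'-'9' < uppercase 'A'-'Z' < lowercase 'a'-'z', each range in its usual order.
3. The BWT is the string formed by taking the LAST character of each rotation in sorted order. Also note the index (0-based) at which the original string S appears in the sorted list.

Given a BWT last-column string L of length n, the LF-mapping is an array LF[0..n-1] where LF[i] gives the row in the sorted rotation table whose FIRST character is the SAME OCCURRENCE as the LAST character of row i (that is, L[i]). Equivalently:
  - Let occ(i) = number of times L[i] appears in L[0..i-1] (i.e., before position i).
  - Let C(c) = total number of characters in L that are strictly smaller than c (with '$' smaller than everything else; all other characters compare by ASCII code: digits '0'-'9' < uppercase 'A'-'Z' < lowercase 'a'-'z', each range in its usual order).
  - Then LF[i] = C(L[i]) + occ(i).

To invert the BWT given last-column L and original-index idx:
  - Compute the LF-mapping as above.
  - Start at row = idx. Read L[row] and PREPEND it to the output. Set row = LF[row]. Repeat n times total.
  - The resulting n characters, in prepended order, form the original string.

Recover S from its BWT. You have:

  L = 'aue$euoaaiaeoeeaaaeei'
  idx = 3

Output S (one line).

Answer: aeaaoaiuaieaeeeoeeua$

Derivation:
LF mapping: 1 19 8 0 9 20 17 2 3 15 4 10 18 11 12 5 6 7 13 14 16
Walk LF starting at row 3, prepending L[row]:
  step 1: row=3, L[3]='$', prepend. Next row=LF[3]=0
  step 2: row=0, L[0]='a', prepend. Next row=LF[0]=1
  step 3: row=1, L[1]='u', prepend. Next row=LF[1]=19
  step 4: row=19, L[19]='e', prepend. Next row=LF[19]=14
  step 5: row=14, L[14]='e', prepend. Next row=LF[14]=12
  step 6: row=12, L[12]='o', prepend. Next row=LF[12]=18
  step 7: row=18, L[18]='e', prepend. Next row=LF[18]=13
  step 8: row=13, L[13]='e', prepend. Next row=LF[13]=11
  step 9: row=11, L[11]='e', prepend. Next row=LF[11]=10
  step 10: row=10, L[10]='a', prepend. Next row=LF[10]=4
  step 11: row=4, L[4]='e', prepend. Next row=LF[4]=9
  step 12: row=9, L[9]='i', prepend. Next row=LF[9]=15
  step 13: row=15, L[15]='a', prepend. Next row=LF[15]=5
  step 14: row=5, L[5]='u', prepend. Next row=LF[5]=20
  step 15: row=20, L[20]='i', prepend. Next row=LF[20]=16
  step 16: row=16, L[16]='a', prepend. Next row=LF[16]=6
  step 17: row=6, L[6]='o', prepend. Next row=LF[6]=17
  step 18: row=17, L[17]='a', prepend. Next row=LF[17]=7
  step 19: row=7, L[7]='a', prepend. Next row=LF[7]=2
  step 20: row=2, L[2]='e', prepend. Next row=LF[2]=8
  step 21: row=8, L[8]='a', prepend. Next row=LF[8]=3
Reversed output: aeaaoaiuaieaeeeoeeua$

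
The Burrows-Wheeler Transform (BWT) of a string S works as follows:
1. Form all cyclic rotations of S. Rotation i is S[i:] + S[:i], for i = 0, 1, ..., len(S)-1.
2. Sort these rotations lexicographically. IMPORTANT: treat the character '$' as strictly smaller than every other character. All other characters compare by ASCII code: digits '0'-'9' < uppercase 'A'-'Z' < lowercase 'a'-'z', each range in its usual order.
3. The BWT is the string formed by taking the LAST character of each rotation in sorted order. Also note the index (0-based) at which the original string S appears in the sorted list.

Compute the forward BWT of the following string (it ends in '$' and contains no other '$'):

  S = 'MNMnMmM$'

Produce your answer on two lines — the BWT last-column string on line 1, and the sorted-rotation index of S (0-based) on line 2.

Answer: Mm$nNMMM
2

Derivation:
All 8 rotations (rotation i = S[i:]+S[:i]):
  rot[0] = MNMnMmM$
  rot[1] = NMnMmM$M
  rot[2] = MnMmM$MN
  rot[3] = nMmM$MNM
  rot[4] = MmM$MNMn
  rot[5] = mM$MNMnM
  rot[6] = M$MNMnMm
  rot[7] = $MNMnMmM
Sorted (with $ < everything):
  sorted[0] = $MNMnMmM  (last char: 'M')
  sorted[1] = M$MNMnMm  (last char: 'm')
  sorted[2] = MNMnMmM$  (last char: '$')
  sorted[3] = MmM$MNMn  (last char: 'n')
  sorted[4] = MnMmM$MN  (last char: 'N')
  sorted[5] = NMnMmM$M  (last char: 'M')
  sorted[6] = mM$MNMnM  (last char: 'M')
  sorted[7] = nMmM$MNM  (last char: 'M')
Last column: Mm$nNMMM
Original string S is at sorted index 2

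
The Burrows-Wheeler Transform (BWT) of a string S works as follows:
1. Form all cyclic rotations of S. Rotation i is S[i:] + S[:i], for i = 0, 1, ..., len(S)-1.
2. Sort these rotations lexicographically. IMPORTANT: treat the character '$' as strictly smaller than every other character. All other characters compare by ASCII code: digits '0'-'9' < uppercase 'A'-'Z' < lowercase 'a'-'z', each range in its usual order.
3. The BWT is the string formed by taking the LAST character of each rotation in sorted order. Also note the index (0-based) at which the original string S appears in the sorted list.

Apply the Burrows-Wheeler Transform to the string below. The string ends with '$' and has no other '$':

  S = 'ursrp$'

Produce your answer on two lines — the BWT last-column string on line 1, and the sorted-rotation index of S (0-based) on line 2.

Answer: prsur$
5

Derivation:
All 6 rotations (rotation i = S[i:]+S[:i]):
  rot[0] = ursrp$
  rot[1] = rsrp$u
  rot[2] = srp$ur
  rot[3] = rp$urs
  rot[4] = p$ursr
  rot[5] = $ursrp
Sorted (with $ < everything):
  sorted[0] = $ursrp  (last char: 'p')
  sorted[1] = p$ursr  (last char: 'r')
  sorted[2] = rp$urs  (last char: 's')
  sorted[3] = rsrp$u  (last char: 'u')
  sorted[4] = srp$ur  (last char: 'r')
  sorted[5] = ursrp$  (last char: '$')
Last column: prsur$
Original string S is at sorted index 5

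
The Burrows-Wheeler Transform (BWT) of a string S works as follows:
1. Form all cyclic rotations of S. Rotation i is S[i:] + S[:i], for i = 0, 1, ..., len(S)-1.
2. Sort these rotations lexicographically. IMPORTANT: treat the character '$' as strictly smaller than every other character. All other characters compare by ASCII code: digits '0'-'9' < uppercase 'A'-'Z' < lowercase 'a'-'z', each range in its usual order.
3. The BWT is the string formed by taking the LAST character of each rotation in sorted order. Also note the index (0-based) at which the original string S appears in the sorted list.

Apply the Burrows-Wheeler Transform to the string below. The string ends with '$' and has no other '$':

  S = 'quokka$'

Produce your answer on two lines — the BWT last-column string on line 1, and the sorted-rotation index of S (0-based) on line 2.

Answer: akkou$q
5

Derivation:
All 7 rotations (rotation i = S[i:]+S[:i]):
  rot[0] = quokka$
  rot[1] = uokka$q
  rot[2] = okka$qu
  rot[3] = kka$quo
  rot[4] = ka$quok
  rot[5] = a$quokk
  rot[6] = $quokka
Sorted (with $ < everything):
  sorted[0] = $quokka  (last char: 'a')
  sorted[1] = a$quokk  (last char: 'k')
  sorted[2] = ka$quok  (last char: 'k')
  sorted[3] = kka$quo  (last char: 'o')
  sorted[4] = okka$qu  (last char: 'u')
  sorted[5] = quokka$  (last char: '$')
  sorted[6] = uokka$q  (last char: 'q')
Last column: akkou$q
Original string S is at sorted index 5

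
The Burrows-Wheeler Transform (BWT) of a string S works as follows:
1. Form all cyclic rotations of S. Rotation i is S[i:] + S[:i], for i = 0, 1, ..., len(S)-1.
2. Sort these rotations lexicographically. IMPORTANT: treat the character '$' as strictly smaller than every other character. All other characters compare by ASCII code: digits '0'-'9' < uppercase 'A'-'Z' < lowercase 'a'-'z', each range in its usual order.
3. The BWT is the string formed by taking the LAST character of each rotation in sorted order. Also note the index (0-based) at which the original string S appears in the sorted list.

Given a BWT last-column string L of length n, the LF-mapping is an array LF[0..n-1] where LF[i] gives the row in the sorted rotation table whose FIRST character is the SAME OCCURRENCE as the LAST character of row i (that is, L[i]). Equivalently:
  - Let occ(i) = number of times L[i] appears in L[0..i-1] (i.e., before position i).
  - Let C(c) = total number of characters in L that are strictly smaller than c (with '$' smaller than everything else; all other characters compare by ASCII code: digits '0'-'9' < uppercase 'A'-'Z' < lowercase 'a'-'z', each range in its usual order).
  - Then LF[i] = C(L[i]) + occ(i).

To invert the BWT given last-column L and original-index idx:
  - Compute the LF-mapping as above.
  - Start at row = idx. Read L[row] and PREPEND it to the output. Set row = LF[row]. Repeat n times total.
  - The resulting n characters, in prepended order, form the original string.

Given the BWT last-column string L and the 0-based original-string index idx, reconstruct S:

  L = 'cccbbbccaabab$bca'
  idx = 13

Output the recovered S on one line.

LF mapping: 11 12 13 5 6 7 14 15 1 2 8 3 9 0 10 16 4
Walk LF starting at row 13, prepending L[row]:
  step 1: row=13, L[13]='$', prepend. Next row=LF[13]=0
  step 2: row=0, L[0]='c', prepend. Next row=LF[0]=11
  step 3: row=11, L[11]='a', prepend. Next row=LF[11]=3
  step 4: row=3, L[3]='b', prepend. Next row=LF[3]=5
  step 5: row=5, L[5]='b', prepend. Next row=LF[5]=7
  step 6: row=7, L[7]='c', prepend. Next row=LF[7]=15
  step 7: row=15, L[15]='c', prepend. Next row=LF[15]=16
  step 8: row=16, L[16]='a', prepend. Next row=LF[16]=4
  step 9: row=4, L[4]='b', prepend. Next row=LF[4]=6
  step 10: row=6, L[6]='c', prepend. Next row=LF[6]=14
  step 11: row=14, L[14]='b', prepend. Next row=LF[14]=10
  step 12: row=10, L[10]='b', prepend. Next row=LF[10]=8
  step 13: row=8, L[8]='a', prepend. Next row=LF[8]=1
  step 14: row=1, L[1]='c', prepend. Next row=LF[1]=12
  step 15: row=12, L[12]='b', prepend. Next row=LF[12]=9
  step 16: row=9, L[9]='a', prepend. Next row=LF[9]=2
  step 17: row=2, L[2]='c', prepend. Next row=LF[2]=13
Reversed output: cabcabbcbaccbbac$

Answer: cabcabbcbaccbbac$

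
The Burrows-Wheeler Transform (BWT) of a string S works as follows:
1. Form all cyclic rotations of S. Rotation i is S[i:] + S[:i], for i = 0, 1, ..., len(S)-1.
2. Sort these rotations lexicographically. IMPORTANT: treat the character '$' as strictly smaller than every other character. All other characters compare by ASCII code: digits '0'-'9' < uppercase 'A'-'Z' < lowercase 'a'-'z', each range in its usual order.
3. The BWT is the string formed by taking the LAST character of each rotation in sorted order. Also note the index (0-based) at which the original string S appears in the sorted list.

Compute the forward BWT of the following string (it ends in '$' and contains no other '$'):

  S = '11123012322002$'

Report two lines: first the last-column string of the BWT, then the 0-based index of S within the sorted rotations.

Answer: 2230$1100231122
4

Derivation:
All 15 rotations (rotation i = S[i:]+S[:i]):
  rot[0] = 11123012322002$
  rot[1] = 1123012322002$1
  rot[2] = 123012322002$11
  rot[3] = 23012322002$111
  rot[4] = 3012322002$1112
  rot[5] = 012322002$11123
  rot[6] = 12322002$111230
  rot[7] = 2322002$1112301
  rot[8] = 322002$11123012
  rot[9] = 22002$111230123
  rot[10] = 2002$1112301232
  rot[11] = 002$11123012322
  rot[12] = 02$111230123220
  rot[13] = 2$1112301232200
  rot[14] = $11123012322002
Sorted (with $ < everything):
  sorted[0] = $11123012322002  (last char: '2')
  sorted[1] = 002$11123012322  (last char: '2')
  sorted[2] = 012322002$11123  (last char: '3')
  sorted[3] = 02$111230123220  (last char: '0')
  sorted[4] = 11123012322002$  (last char: '$')
  sorted[5] = 1123012322002$1  (last char: '1')
  sorted[6] = 123012322002$11  (last char: '1')
  sorted[7] = 12322002$111230  (last char: '0')
  sorted[8] = 2$1112301232200  (last char: '0')
  sorted[9] = 2002$1112301232  (last char: '2')
  sorted[10] = 22002$111230123  (last char: '3')
  sorted[11] = 23012322002$111  (last char: '1')
  sorted[12] = 2322002$1112301  (last char: '1')
  sorted[13] = 3012322002$1112  (last char: '2')
  sorted[14] = 322002$11123012  (last char: '2')
Last column: 2230$1100231122
Original string S is at sorted index 4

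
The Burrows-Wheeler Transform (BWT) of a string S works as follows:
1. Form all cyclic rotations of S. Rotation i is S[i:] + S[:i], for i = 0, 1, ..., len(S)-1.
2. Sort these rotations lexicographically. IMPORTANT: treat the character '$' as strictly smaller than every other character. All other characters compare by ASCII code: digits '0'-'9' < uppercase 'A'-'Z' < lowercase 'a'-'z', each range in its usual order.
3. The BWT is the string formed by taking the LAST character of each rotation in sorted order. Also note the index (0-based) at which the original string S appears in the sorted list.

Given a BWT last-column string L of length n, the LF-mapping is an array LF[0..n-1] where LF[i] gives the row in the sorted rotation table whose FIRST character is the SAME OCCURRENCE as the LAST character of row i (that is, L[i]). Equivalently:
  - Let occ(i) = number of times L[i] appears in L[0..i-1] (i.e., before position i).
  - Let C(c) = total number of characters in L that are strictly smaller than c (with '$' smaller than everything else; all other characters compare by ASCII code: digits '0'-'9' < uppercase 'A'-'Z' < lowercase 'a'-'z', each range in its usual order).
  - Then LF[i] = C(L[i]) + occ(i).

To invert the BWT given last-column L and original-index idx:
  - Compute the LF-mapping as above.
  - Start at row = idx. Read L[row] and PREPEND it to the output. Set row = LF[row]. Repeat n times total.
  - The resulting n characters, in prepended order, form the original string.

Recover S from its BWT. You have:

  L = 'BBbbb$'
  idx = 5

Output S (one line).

LF mapping: 1 2 3 4 5 0
Walk LF starting at row 5, prepending L[row]:
  step 1: row=5, L[5]='$', prepend. Next row=LF[5]=0
  step 2: row=0, L[0]='B', prepend. Next row=LF[0]=1
  step 3: row=1, L[1]='B', prepend. Next row=LF[1]=2
  step 4: row=2, L[2]='b', prepend. Next row=LF[2]=3
  step 5: row=3, L[3]='b', prepend. Next row=LF[3]=4
  step 6: row=4, L[4]='b', prepend. Next row=LF[4]=5
Reversed output: bbbBB$

Answer: bbbBB$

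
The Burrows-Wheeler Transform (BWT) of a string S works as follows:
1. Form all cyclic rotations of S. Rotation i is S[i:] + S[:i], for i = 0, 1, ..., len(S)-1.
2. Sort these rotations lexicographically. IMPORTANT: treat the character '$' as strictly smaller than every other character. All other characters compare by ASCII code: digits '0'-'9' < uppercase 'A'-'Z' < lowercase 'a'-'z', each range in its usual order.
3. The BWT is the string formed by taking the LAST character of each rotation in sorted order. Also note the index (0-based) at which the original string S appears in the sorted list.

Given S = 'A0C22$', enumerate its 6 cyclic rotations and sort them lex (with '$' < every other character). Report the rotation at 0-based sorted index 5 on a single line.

All 6 rotations (rotation i = S[i:]+S[:i]):
  rot[0] = A0C22$
  rot[1] = 0C22$A
  rot[2] = C22$A0
  rot[3] = 22$A0C
  rot[4] = 2$A0C2
  rot[5] = $A0C22
Sorted (with $ < everything):
  sorted[0] = $A0C22
  sorted[1] = 0C22$A
  sorted[2] = 2$A0C2
  sorted[3] = 22$A0C
  sorted[4] = A0C22$
  sorted[5] = C22$A0
sorted[5] = C22$A0

Answer: C22$A0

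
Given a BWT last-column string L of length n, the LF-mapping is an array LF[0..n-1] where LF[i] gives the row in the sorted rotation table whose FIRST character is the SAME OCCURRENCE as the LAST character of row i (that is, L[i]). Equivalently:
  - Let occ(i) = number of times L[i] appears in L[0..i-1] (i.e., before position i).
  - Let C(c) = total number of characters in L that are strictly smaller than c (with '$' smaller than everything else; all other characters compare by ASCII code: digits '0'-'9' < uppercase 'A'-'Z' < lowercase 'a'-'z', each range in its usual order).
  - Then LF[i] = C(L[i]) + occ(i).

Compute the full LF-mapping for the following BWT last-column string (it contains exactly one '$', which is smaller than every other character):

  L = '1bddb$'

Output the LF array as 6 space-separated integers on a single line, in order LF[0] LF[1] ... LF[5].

Answer: 1 2 4 5 3 0

Derivation:
Char counts: '$':1, '1':1, 'b':2, 'd':2
C (first-col start): C('$')=0, C('1')=1, C('b')=2, C('d')=4
L[0]='1': occ=0, LF[0]=C('1')+0=1+0=1
L[1]='b': occ=0, LF[1]=C('b')+0=2+0=2
L[2]='d': occ=0, LF[2]=C('d')+0=4+0=4
L[3]='d': occ=1, LF[3]=C('d')+1=4+1=5
L[4]='b': occ=1, LF[4]=C('b')+1=2+1=3
L[5]='$': occ=0, LF[5]=C('$')+0=0+0=0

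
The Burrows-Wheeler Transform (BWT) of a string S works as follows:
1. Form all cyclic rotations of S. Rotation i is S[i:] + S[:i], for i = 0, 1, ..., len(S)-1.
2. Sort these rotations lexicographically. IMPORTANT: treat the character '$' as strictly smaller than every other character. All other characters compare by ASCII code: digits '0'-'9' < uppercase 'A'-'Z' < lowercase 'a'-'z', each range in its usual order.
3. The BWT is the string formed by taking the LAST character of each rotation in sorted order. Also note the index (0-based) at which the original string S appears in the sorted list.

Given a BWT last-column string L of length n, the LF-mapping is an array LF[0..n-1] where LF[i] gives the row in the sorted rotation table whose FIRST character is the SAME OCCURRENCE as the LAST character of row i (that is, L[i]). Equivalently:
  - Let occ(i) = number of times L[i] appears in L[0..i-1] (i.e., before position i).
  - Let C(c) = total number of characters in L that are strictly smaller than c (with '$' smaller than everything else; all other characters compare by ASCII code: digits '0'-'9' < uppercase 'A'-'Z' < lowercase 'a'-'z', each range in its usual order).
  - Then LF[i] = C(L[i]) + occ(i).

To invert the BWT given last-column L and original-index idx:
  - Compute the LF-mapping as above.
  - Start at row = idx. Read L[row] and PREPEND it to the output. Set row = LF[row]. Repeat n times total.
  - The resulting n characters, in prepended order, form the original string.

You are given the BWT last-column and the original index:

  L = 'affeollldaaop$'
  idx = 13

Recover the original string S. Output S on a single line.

LF mapping: 1 6 7 5 11 8 9 10 4 2 3 12 13 0
Walk LF starting at row 13, prepending L[row]:
  step 1: row=13, L[13]='$', prepend. Next row=LF[13]=0
  step 2: row=0, L[0]='a', prepend. Next row=LF[0]=1
  step 3: row=1, L[1]='f', prepend. Next row=LF[1]=6
  step 4: row=6, L[6]='l', prepend. Next row=LF[6]=9
  step 5: row=9, L[9]='a', prepend. Next row=LF[9]=2
  step 6: row=2, L[2]='f', prepend. Next row=LF[2]=7
  step 7: row=7, L[7]='l', prepend. Next row=LF[7]=10
  step 8: row=10, L[10]='a', prepend. Next row=LF[10]=3
  step 9: row=3, L[3]='e', prepend. Next row=LF[3]=5
  step 10: row=5, L[5]='l', prepend. Next row=LF[5]=8
  step 11: row=8, L[8]='d', prepend. Next row=LF[8]=4
  step 12: row=4, L[4]='o', prepend. Next row=LF[4]=11
  step 13: row=11, L[11]='o', prepend. Next row=LF[11]=12
  step 14: row=12, L[12]='p', prepend. Next row=LF[12]=13
Reversed output: poodlealfalfa$

Answer: poodlealfalfa$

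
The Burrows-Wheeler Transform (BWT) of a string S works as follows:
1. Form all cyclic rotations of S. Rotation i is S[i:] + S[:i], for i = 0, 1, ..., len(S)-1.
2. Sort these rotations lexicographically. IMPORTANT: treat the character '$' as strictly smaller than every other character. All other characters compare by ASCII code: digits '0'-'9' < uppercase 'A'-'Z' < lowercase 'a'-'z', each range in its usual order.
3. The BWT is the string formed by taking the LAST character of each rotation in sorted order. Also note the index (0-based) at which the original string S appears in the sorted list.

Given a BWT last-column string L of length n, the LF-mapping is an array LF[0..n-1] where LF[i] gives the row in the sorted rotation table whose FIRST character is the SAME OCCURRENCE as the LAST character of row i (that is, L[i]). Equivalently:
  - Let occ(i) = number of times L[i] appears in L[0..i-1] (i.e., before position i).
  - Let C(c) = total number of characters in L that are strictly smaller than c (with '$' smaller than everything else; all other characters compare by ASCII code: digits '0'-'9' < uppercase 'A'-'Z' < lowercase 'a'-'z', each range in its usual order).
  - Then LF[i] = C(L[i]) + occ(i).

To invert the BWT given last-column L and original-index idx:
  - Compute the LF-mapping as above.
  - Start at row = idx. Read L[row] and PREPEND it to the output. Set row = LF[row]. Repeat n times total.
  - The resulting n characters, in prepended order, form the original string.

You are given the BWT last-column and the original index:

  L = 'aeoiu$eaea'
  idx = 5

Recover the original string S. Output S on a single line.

LF mapping: 1 4 8 7 9 0 5 2 6 3
Walk LF starting at row 5, prepending L[row]:
  step 1: row=5, L[5]='$', prepend. Next row=LF[5]=0
  step 2: row=0, L[0]='a', prepend. Next row=LF[0]=1
  step 3: row=1, L[1]='e', prepend. Next row=LF[1]=4
  step 4: row=4, L[4]='u', prepend. Next row=LF[4]=9
  step 5: row=9, L[9]='a', prepend. Next row=LF[9]=3
  step 6: row=3, L[3]='i', prepend. Next row=LF[3]=7
  step 7: row=7, L[7]='a', prepend. Next row=LF[7]=2
  step 8: row=2, L[2]='o', prepend. Next row=LF[2]=8
  step 9: row=8, L[8]='e', prepend. Next row=LF[8]=6
  step 10: row=6, L[6]='e', prepend. Next row=LF[6]=5
Reversed output: eeoaiauea$

Answer: eeoaiauea$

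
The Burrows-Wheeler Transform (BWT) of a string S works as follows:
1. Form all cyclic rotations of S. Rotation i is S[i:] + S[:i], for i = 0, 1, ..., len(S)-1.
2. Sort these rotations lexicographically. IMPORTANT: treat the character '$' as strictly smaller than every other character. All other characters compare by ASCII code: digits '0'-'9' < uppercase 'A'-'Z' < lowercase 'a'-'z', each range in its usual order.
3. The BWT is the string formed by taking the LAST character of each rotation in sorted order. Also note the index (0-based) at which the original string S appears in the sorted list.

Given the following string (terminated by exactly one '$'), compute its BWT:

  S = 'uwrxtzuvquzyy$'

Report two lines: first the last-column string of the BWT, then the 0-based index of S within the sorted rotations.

Answer: yvwxz$quuryztu
5

Derivation:
All 14 rotations (rotation i = S[i:]+S[:i]):
  rot[0] = uwrxtzuvquzyy$
  rot[1] = wrxtzuvquzyy$u
  rot[2] = rxtzuvquzyy$uw
  rot[3] = xtzuvquzyy$uwr
  rot[4] = tzuvquzyy$uwrx
  rot[5] = zuvquzyy$uwrxt
  rot[6] = uvquzyy$uwrxtz
  rot[7] = vquzyy$uwrxtzu
  rot[8] = quzyy$uwrxtzuv
  rot[9] = uzyy$uwrxtzuvq
  rot[10] = zyy$uwrxtzuvqu
  rot[11] = yy$uwrxtzuvquz
  rot[12] = y$uwrxtzuvquzy
  rot[13] = $uwrxtzuvquzyy
Sorted (with $ < everything):
  sorted[0] = $uwrxtzuvquzyy  (last char: 'y')
  sorted[1] = quzyy$uwrxtzuv  (last char: 'v')
  sorted[2] = rxtzuvquzyy$uw  (last char: 'w')
  sorted[3] = tzuvquzyy$uwrx  (last char: 'x')
  sorted[4] = uvquzyy$uwrxtz  (last char: 'z')
  sorted[5] = uwrxtzuvquzyy$  (last char: '$')
  sorted[6] = uzyy$uwrxtzuvq  (last char: 'q')
  sorted[7] = vquzyy$uwrxtzu  (last char: 'u')
  sorted[8] = wrxtzuvquzyy$u  (last char: 'u')
  sorted[9] = xtzuvquzyy$uwr  (last char: 'r')
  sorted[10] = y$uwrxtzuvquzy  (last char: 'y')
  sorted[11] = yy$uwrxtzuvquz  (last char: 'z')
  sorted[12] = zuvquzyy$uwrxt  (last char: 't')
  sorted[13] = zyy$uwrxtzuvqu  (last char: 'u')
Last column: yvwxz$quuryztu
Original string S is at sorted index 5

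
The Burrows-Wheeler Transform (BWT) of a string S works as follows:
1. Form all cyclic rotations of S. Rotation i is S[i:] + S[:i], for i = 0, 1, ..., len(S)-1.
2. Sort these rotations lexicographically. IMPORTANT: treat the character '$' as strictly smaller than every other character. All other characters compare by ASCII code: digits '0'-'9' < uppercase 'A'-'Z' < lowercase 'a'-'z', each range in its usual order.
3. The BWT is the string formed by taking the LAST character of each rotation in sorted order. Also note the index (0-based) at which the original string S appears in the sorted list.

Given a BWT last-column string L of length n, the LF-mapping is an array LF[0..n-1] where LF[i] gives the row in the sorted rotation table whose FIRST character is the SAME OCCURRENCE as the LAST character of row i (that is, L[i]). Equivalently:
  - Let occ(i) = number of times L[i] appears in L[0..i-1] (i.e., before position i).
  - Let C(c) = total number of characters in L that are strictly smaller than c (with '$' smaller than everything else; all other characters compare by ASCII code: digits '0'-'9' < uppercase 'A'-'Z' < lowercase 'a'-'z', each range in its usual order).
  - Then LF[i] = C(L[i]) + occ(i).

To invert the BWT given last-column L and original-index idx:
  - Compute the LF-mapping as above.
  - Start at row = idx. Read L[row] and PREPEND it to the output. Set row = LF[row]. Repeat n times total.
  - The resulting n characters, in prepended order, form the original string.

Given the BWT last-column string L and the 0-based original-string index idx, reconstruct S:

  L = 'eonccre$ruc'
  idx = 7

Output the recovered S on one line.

LF mapping: 4 7 6 1 2 8 5 0 9 10 3
Walk LF starting at row 7, prepending L[row]:
  step 1: row=7, L[7]='$', prepend. Next row=LF[7]=0
  step 2: row=0, L[0]='e', prepend. Next row=LF[0]=4
  step 3: row=4, L[4]='c', prepend. Next row=LF[4]=2
  step 4: row=2, L[2]='n', prepend. Next row=LF[2]=6
  step 5: row=6, L[6]='e', prepend. Next row=LF[6]=5
  step 6: row=5, L[5]='r', prepend. Next row=LF[5]=8
  step 7: row=8, L[8]='r', prepend. Next row=LF[8]=9
  step 8: row=9, L[9]='u', prepend. Next row=LF[9]=10
  step 9: row=10, L[10]='c', prepend. Next row=LF[10]=3
  step 10: row=3, L[3]='c', prepend. Next row=LF[3]=1
  step 11: row=1, L[1]='o', prepend. Next row=LF[1]=7
Reversed output: occurrence$

Answer: occurrence$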